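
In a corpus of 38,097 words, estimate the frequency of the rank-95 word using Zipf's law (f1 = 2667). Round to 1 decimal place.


Zipf's law: f(r) = f(1) / r
f(1) = 2667
f(95) = 2667 / 95
= 28.1 occurrences


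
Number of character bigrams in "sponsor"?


Word: "sponsor" (length 7)
Number of 2-grams = length - 2 + 1 = 7 - 2 + 1
= 6


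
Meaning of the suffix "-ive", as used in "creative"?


Suffix: -ive
Example: creative (create + -ive, with a spelling change)
Meaning = tending to


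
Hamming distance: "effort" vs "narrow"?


Comparing character by character (same length = 6):
  Pos 0: 'e' vs 'n' !=
  Pos 1: 'f' vs 'a' !=
  Pos 2: 'f' vs 'r' !=
  Pos 3: 'o' vs 'r' !=
  Pos 4: 'r' vs 'o' !=
  Pos 5: 't' vs 'w' !=
Hamming distance = 6


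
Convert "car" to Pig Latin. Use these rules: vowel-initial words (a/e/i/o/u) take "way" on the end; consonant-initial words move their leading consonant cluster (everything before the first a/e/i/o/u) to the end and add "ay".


Word: "car"
Starts with consonant(s) → move to end, add 'ay'
Consonant cluster: "c"
Pig Latin = "arcay"


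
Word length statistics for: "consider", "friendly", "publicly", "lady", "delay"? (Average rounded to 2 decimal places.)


Lengths: "consider"=8, "friendly"=8, "publicly"=8, "lady"=4, "delay"=5
Sum = 33, Count = 5
Average = 33/5 = 6.60
= avg=6.60, min=4, max=8


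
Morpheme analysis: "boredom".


Word: "boredom"
Morphemes: bore | -dom
Each morpheme carries meaning
= 2 morphemes


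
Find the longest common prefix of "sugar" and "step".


Word 1: "sugar"
Word 2: "step"
Comparing from start:
  Pos 0: 's' == 's'
  Pos 1: 'u' != 't' (stop)
LCP = "s" (length 1)


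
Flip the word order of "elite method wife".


Original: "elite method wife"
Words (1..n): elite | method | wife
Reversed (n..1): wife | method | elite
Result = "wife method elite"


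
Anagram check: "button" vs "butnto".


Word 1: "button" → sorted: bnottu
Word 2: "butnto" → sorted: bnottu
Same letters? bnottu == bnottu
Anagram = Yes


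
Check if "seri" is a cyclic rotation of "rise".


Word: "rise", Candidate: "seri"
Method: check if candidate is substring of word+word
"riserise" contains "seri"? Yes
Is rotation = Yes


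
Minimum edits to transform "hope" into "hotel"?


Word 1: "hope" (length 4)
Word 2: "hotel" (length 5)
One optimal edit sequence (insert/delete/substitute each cost 1):
  1. keep 'h'
  2. keep 'o'
  3. substitute 'p' -> 't'  (+1)
  4. keep 'e'
  5. insert 'l'  (+1)
Total edit operations: 2
Edit distance = 2


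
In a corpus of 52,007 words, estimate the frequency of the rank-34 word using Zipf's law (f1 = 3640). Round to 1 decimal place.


Zipf's law: f(r) = f(1) / r
f(1) = 3640
f(34) = 3640 / 34
= 107.1 occurrences


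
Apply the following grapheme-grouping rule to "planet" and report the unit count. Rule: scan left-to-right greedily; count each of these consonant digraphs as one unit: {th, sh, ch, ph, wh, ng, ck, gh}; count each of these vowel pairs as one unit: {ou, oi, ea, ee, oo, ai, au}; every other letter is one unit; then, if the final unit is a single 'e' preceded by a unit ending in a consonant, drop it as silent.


Word: "planet" (6 letters)
Left-to-right scan:
  (1) 'p' (letter)
  (2) 'l' (letter)
  (3) 'a' (letter)
  (4) 'n' (letter)
  (5) 'e' (letter)
  (6) 't' (letter)
Units from scan: 6
Sound units = 6 units


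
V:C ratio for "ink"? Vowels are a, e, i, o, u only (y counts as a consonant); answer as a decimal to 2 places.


Word: "ink"
Vowels (a,e,i,o,u): 1
Consonants: 2
Ratio = 1/2
= 0.50


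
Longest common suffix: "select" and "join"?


Word 1: "select"
Word 2: "join"
Comparing from end:
  Pos -1: 't' != 'n' (stop)
LCS = "" (length 0)


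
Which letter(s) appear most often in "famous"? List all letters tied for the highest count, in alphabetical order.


Word: "famous"
Letter counts:
  'a': 1
  'f': 1
  'm': 1
  'o': 1
  's': 1
  'u': 1
Maximum count = 1
Most frequent = 'a', 'f', 'm', 'o', 's', 'u' (1 time each)


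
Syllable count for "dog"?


Word: "dog"
Syllable breakdown: dog
Counting: 1 part
= 1 syllable


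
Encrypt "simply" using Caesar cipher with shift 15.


Word: "simply"
Shift: 15
Each letter → (letter + shift) mod 26:
  's' (18) + 15 = 7 → 'h'
  'i' (8) + 15 = 23 → 'x'
  'm' (12) + 15 = 1 → 'b'
  'p' (15) + 15 = 4 → 'e'
  'l' (11) + 15 = 0 → 'a'
  'y' (24) + 15 = 13 → 'n'
Result = "hxbean"


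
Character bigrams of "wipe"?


Word: "wipe" (length 4)
Number of bigrams = 4 - 2 + 1 = 3
  Position 0: "wi"
  Position 1: "ip"
  Position 2: "pe"
Bigrams = "wi", "ip", "pe"


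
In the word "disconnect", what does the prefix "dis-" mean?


Prefix: dis-
Example: disconnect = dis- + connect
Meaning = not / opposite


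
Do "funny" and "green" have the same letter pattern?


Pattern of "funny": [0, 1, 2, 2, 3]
Pattern of "green": [0, 1, 2, 2, 3]
Patterns match
Same pattern = Yes


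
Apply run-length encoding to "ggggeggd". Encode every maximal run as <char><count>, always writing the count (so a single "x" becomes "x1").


String: "ggggeggd"
Scanning for consecutive runs:
  'g' x 4
  'e' x 1
  'g' x 2
  'd' x 1
RLE = "g4e1g2d1"


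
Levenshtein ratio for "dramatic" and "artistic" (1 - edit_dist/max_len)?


Word 1: "dramatic" (length 8)
Word 2: "artistic" (length 8)
One optimal edit sequence:
  1. substitute 'd' -> 'a'  (+1)
  2. keep 'r'
  3. substitute 'a' -> 't'  (+1)
  4. substitute 'm' -> 'i'  (+1)
  5. substitute 'a' -> 's'  (+1)
  6. keep 't'
  7. keep 'i'
  8. keep 'c'
Edit distance = 4
Max length = max(8, 8) = 8
Similarity = 1 - 4/8
= 0.5000


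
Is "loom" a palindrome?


Word: "loom"
Reversed: "mool"
Forward == Backward? loom != mool
Palindrome = No


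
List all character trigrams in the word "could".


Word: "could" (length 5)
Number of trigrams = 5 - 3 + 1 = 3
  Position 0: "cou"
  Position 1: "oul"
  Position 2: "uld"
Trigrams = "cou", "oul", "uld"


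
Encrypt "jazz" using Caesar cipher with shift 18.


Word: "jazz"
Shift: 18
Each letter → (letter + shift) mod 26:
  'j' (9) + 18 = 1 → 'b'
  'a' (0) + 18 = 18 → 's'
  'z' (25) + 18 = 17 → 'r'
  'z' (25) + 18 = 17 → 'r'
Result = "bsrr"


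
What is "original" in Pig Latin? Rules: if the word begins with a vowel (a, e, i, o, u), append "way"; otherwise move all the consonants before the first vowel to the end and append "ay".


Word: "original"
Starts with vowel → add 'way'
Pig Latin = "originalway"


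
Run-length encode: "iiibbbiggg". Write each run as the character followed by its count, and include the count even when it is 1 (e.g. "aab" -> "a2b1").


String: "iiibbbiggg"
Scanning for consecutive runs:
  'i' x 3
  'b' x 3
  'i' x 1
  'g' x 3
RLE = "i3b3i1g3"


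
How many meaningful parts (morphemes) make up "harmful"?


Word: "harmful"
Morphemes: harm / -ful
Each morpheme carries meaning
= 2 morphemes


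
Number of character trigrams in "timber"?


Word: "timber" (length 6)
Number of 3-grams = length - 3 + 1 = 6 - 3 + 1
= 4


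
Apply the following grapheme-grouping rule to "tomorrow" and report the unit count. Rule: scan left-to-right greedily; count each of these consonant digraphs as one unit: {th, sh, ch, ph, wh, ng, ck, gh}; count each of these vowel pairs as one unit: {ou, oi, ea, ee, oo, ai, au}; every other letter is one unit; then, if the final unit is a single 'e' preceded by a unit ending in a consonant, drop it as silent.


Word: "tomorrow" (8 letters)
Left-to-right scan:
  (1) 't' (letter)
  (2) 'o' (letter)
  (3) 'm' (letter)
  (4) 'o' (letter)
  (5) 'r' (letter)
  (6) 'r' (letter)
  (7) 'o' (letter)
  (8) 'w' (letter)
Units from scan: 8
Sound units = 8 units


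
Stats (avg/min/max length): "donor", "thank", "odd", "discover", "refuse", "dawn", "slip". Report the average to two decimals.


Lengths: "donor"=5, "thank"=5, "odd"=3, "discover"=8, "refuse"=6, "dawn"=4, "slip"=4
Sum = 35, Count = 7
Average = 35/7 = 5.00
= avg=5.00, min=3, max=8


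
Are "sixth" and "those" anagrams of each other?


Word 1: "sixth" → sorted: histx
Word 2: "those" → sorted: ehost
Same letters? histx != ehost
Anagram = No


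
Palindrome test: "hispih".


Word: "hispih"
Reversed: "hipsih"
Forward == Backward? hispih != hipsih
Palindrome = No


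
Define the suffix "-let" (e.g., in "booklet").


Suffix: -let
As in: booklet -> book + -let
Meaning = small


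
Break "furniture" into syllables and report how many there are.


Word: "furniture"
Syllable breakdown: fur-ni-ture
Counting: 3 parts
= 3 syllables


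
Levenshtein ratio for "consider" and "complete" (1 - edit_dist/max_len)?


Word 1: "consider" (length 8)
Word 2: "complete" (length 8)
One optimal edit sequence:
  1. keep 'c'
  2. keep 'o'
  3. substitute 'n' -> 'm'  (+1)
  4. substitute 's' -> 'p'  (+1)
  5. substitute 'i' -> 'l'  (+1)
  6. substitute 'd' -> 'e'  (+1)
  7. substitute 'e' -> 't'  (+1)
  8. substitute 'r' -> 'e'  (+1)
Edit distance = 6
Max length = max(8, 8) = 8
Similarity = 1 - 6/8
= 0.2500


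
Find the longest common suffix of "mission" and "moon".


Word 1: "mission"
Word 2: "moon"
Comparing from end:
  Pos -1: 'n' == 'n'
  Pos -2: 'o' == 'o'
  Pos -3: 'i' != 'o' (stop)
LCS = "on" (length 2)


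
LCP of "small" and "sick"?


Word 1: "small"
Word 2: "sick"
Comparing from start:
  Pos 0: 's' == 's'
  Pos 1: 'm' != 'i' (stop)
LCP = "s" (length 1)


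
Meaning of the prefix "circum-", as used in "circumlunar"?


Prefix: circum-
As in: circumlunar -> circum- + lunar
Meaning = around


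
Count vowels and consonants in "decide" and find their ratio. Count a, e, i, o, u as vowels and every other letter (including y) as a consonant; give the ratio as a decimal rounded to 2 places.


Word: "decide"
Vowels (a,e,i,o,u): 3
Consonants: 3
Ratio = 3/3
= 1.00


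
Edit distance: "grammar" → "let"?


Word 1: "grammar" (length 7)
Word 2: "let" (length 3)
One optimal edit sequence (insert/delete/substitute each cost 1):
  1. delete 'g'  (+1)
  2. delete 'r'  (+1)
  3. delete 'a'  (+1)
  4. delete 'm'  (+1)
  5. substitute 'm' -> 'l'  (+1)
  6. substitute 'a' -> 'e'  (+1)
  7. substitute 'r' -> 't'  (+1)
Total edit operations: 7
Edit distance = 7


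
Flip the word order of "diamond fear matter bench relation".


Original: "diamond fear matter bench relation"
Words (1..n): diamond | fear | matter | bench | relation
Reversed (n..1): relation | bench | matter | fear | diamond
Result = "relation bench matter fear diamond"


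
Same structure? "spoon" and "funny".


Pattern of "spoon": [0, 1, 2, 2, 3]
Pattern of "funny": [0, 1, 2, 2, 3]
Patterns match
Same pattern = Yes


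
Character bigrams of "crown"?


Word: "crown" (length 5)
Number of bigrams = 5 - 2 + 1 = 4
  Position 0: "cr"
  Position 1: "ro"
  Position 2: "ow"
  Position 3: "wn"
Bigrams = "cr", "ro", "ow", "wn"


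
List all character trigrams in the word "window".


Word: "window" (length 6)
Number of trigrams = 6 - 3 + 1 = 4
  Position 0: "win"
  Position 1: "ind"
  Position 2: "ndo"
  Position 3: "dow"
Trigrams = "win", "ind", "ndo", "dow"


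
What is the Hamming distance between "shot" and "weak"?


Comparing character by character (same length = 4):
  Pos 0: 's' vs 'w' !=
  Pos 1: 'h' vs 'e' !=
  Pos 2: 'o' vs 'a' !=
  Pos 3: 't' vs 'k' !=
Hamming distance = 4


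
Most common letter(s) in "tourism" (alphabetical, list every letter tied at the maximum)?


Word: "tourism"
Letter counts:
  'i': 1
  'm': 1
  'o': 1
  'r': 1
  's': 1
  't': 1
  'u': 1
Maximum count = 1
Most frequent = 'i', 'm', 'o', 'r', 's', 't', 'u' (1 time each)


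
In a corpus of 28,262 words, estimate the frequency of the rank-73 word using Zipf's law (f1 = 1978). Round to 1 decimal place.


Zipf's law: f(r) = f(1) / r
f(1) = 1978
f(73) = 1978 / 73
= 27.1 occurrences


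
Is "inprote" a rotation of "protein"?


Word: "protein", Candidate: "inprote"
Method: check if candidate is substring of word+word
"proteinprotein" contains "inprote"? Yes
Is rotation = Yes


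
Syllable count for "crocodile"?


Word: "crocodile"
Syllable breakdown: croc / o / dile
Counting: 3 parts
= 3 syllables


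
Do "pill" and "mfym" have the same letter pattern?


Pattern of "pill": [0, 1, 2, 2]
Pattern of "mfym": [0, 1, 2, 0]
Patterns do not match
Same pattern = No


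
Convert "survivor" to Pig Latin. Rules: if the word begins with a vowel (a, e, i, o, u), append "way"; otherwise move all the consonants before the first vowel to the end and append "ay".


Word: "survivor"
Starts with consonant(s) → move to end, add 'ay'
Consonant cluster: "s"
Pig Latin = "urvivorsay"


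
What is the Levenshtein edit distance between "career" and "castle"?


Word 1: "career" (length 6)
Word 2: "castle" (length 6)
One optimal edit sequence (insert/delete/substitute each cost 1):
  1. keep 'c'
  2. keep 'a'
  3. substitute 'r' -> 's'  (+1)
  4. substitute 'e' -> 't'  (+1)
  5. substitute 'e' -> 'l'  (+1)
  6. substitute 'r' -> 'e'  (+1)
Total edit operations: 4
Edit distance = 4


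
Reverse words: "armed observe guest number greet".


Original: "armed observe guest number greet"
Words (1..n): armed | observe | guest | number | greet
Reversed (n..1): greet | number | guest | observe | armed
Result = "greet number guest observe armed"


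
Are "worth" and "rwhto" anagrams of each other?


Word 1: "worth" → sorted: hortw
Word 2: "rwhto" → sorted: hortw
Same letters? hortw == hortw
Anagram = Yes


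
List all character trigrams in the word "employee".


Word: "employee" (length 8)
Number of trigrams = 8 - 3 + 1 = 6
  Position 0: "emp"
  Position 1: "mpl"
  Position 2: "plo"
  Position 3: "loy"
  Position 4: "oye"
  Position 5: "yee"
Trigrams = "emp", "mpl", "plo", "loy", "oye", "yee"


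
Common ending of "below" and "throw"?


Word 1: "below"
Word 2: "throw"
Comparing from end:
  Pos -1: 'w' == 'w'
  Pos -2: 'o' == 'o'
  Pos -3: 'l' != 'r' (stop)
LCS = "ow" (length 2)


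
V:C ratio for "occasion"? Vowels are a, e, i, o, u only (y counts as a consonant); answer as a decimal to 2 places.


Word: "occasion"
Vowels (a,e,i,o,u): 4
Consonants: 4
Ratio = 4/4
= 1.00


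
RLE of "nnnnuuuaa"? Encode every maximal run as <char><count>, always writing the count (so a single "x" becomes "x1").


String: "nnnnuuuaa"
Scanning for consecutive runs:
  'n' x 4
  'u' x 3
  'a' x 2
RLE = "n4u3a2"


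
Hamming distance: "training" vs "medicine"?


Comparing character by character (same length = 8):
  Pos 0: 't' vs 'm' !=
  Pos 1: 'r' vs 'e' !=
  Pos 2: 'a' vs 'd' !=
  Pos 3: 'i' vs 'i' =
  Pos 4: 'n' vs 'c' !=
  Pos 5: 'i' vs 'i' =
  Pos 6: 'n' vs 'n' =
  Pos 7: 'g' vs 'e' !=
Hamming distance = 5


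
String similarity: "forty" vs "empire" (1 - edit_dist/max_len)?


Word 1: "forty" (length 5)
Word 2: "empire" (length 6)
One optimal edit sequence:
  1. insert 'e'  (+1)
  2. substitute 'f' -> 'm'  (+1)
  3. substitute 'o' -> 'p'  (+1)
  4. substitute 'r' -> 'i'  (+1)
  5. substitute 't' -> 'r'  (+1)
  6. substitute 'y' -> 'e'  (+1)
Edit distance = 6
Max length = max(5, 6) = 6
Similarity = 1 - 6/6
= 0.0000


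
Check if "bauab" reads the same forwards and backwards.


Word: "bauab"
Reversed: "bauab"
Forward == Backward? bauab == bauab
Palindrome = Yes


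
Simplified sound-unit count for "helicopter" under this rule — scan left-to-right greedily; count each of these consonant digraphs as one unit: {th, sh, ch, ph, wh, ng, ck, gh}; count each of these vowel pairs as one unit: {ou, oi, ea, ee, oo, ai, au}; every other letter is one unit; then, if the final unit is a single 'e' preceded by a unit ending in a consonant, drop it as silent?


Word: "helicopter" (10 letters)
Left-to-right scan:
  [1] 'h' (letter)
  [2] 'e' (letter)
  [3] 'l' (letter)
  [4] 'i' (letter)
  [5] 'c' (letter)
  [6] 'o' (letter)
  [7] 'p' (letter)
  [8] 't' (letter)
  [9] 'e' (letter)
  [10] 'r' (letter)
Units from scan: 10
Sound units = 10 units


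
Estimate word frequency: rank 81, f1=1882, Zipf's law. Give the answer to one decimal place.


Zipf's law: f(r) = f(1) / r
f(1) = 1882
f(81) = 1882 / 81
= 23.2 occurrences


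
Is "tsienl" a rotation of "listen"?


Word: "listen", Candidate: "tsienl"
Method: check if candidate is substring of word+word
"listenlisten" contains "tsienl"? No
Is rotation = No


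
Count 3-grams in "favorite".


Word: "favorite" (length 8)
Number of 3-grams = length - 3 + 1 = 8 - 3 + 1
= 6


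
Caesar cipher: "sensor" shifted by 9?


Word: "sensor"
Shift: 9
Each letter → (letter + shift) mod 26:
  's' (18) + 9 = 1 → 'b'
  'e' (4) + 9 = 13 → 'n'
  'n' (13) + 9 = 22 → 'w'
  's' (18) + 9 = 1 → 'b'
  'o' (14) + 9 = 23 → 'x'
  'r' (17) + 9 = 0 → 'a'
Result = "bnwbxa"


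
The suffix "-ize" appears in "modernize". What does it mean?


Suffix: -ize
Example: modernize (modern + -ize)
Meaning = to make


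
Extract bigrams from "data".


Word: "data" (length 4)
Number of bigrams = 4 - 2 + 1 = 3
  Position 0: "da"
  Position 1: "at"
  Position 2: "ta"
Bigrams = "da", "at", "ta"


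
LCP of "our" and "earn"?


Word 1: "our"
Word 2: "earn"
Comparing from start:
  Pos 0: 'o' != 'e' (stop)
LCP = "" (length 0)


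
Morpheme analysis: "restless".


Word: "restless"
Morphemes: rest + -less
Each morpheme carries meaning
= 2 morphemes


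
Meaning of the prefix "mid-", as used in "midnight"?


Prefix: mid-
As in: midnight -> mid- + night
Meaning = middle


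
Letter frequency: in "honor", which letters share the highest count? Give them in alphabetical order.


Word: "honor"
Letter counts:
  'h': 1
  'n': 1
  'o': 2
  'r': 1
Maximum count = 2
Most frequent = 'o' (2 times each)


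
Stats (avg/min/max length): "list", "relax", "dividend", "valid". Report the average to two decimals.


Lengths: "list"=4, "relax"=5, "dividend"=8, "valid"=5
Sum = 22, Count = 4
Average = 22/4 = 5.50
= avg=5.50, min=4, max=8


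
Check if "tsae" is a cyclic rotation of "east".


Word: "east", Candidate: "tsae"
Method: check if candidate is substring of word+word
"easteast" contains "tsae"? No
Is rotation = No


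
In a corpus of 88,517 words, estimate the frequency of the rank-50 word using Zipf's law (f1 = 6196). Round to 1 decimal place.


Zipf's law: f(r) = f(1) / r
f(1) = 6196
f(50) = 6196 / 50
= 123.9 occurrences


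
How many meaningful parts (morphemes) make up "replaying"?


Word: "replaying"
Morphemes: re- / play / -ing
Each morpheme carries meaning
= 3 morphemes


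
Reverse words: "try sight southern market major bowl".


Original: "try sight southern market major bowl"
Words (1..n): try | sight | southern | market | major | bowl
Reversed (n..1): bowl | major | market | southern | sight | try
Result = "bowl major market southern sight try"


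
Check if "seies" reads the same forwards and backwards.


Word: "seies"
Reversed: "seies"
Forward == Backward? seies == seies
Palindrome = Yes


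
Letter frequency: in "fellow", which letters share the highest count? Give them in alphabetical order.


Word: "fellow"
Letter counts:
  'e': 1
  'f': 1
  'l': 2
  'o': 1
  'w': 1
Maximum count = 2
Most frequent = 'l' (2 times each)


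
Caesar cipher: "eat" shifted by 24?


Word: "eat"
Shift: 24
Each letter → (letter + shift) mod 26:
  'e' (4) + 24 = 2 → 'c'
  'a' (0) + 24 = 24 → 'y'
  't' (19) + 24 = 17 → 'r'
Result = "cyr"


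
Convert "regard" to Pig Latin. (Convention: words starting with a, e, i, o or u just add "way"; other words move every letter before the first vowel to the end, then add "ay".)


Word: "regard"
Starts with consonant(s) → move to end, add 'ay'
Consonant cluster: "r"
Pig Latin = "egardray"


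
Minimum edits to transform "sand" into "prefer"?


Word 1: "sand" (length 4)
Word 2: "prefer" (length 6)
One optimal edit sequence (insert/delete/substitute each cost 1):
  1. insert 'p'  (+1)
  2. insert 'r'  (+1)
  3. substitute 's' -> 'e'  (+1)
  4. substitute 'a' -> 'f'  (+1)
  5. substitute 'n' -> 'e'  (+1)
  6. substitute 'd' -> 'r'  (+1)
Total edit operations: 6
Edit distance = 6


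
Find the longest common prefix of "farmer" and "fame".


Word 1: "farmer"
Word 2: "fame"
Comparing from start:
  Pos 0: 'f' == 'f'
  Pos 1: 'a' == 'a'
  Pos 2: 'r' != 'm' (stop)
LCP = "fa" (length 2)


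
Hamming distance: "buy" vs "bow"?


Comparing character by character (same length = 3):
  Pos 0: 'b' vs 'b' =
  Pos 1: 'u' vs 'o' !=
  Pos 2: 'y' vs 'w' !=
Hamming distance = 2


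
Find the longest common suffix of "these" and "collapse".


Word 1: "these"
Word 2: "collapse"
Comparing from end:
  Pos -1: 'e' == 'e'
  Pos -2: 's' == 's'
  Pos -3: 'e' != 'p' (stop)
LCS = "se" (length 2)


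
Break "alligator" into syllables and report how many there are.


Word: "alligator"
Syllable breakdown: al / li / ga / tor
Counting: 4 parts
= 4 syllables


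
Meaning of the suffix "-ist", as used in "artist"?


Suffix: -ist
As in: artist -> art + -ist
Meaning = one who practices


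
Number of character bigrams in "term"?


Word: "term" (length 4)
Number of 2-grams = length - 2 + 1 = 4 - 2 + 1
= 3


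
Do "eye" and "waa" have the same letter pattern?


Pattern of "eye": [0, 1, 0]
Pattern of "waa": [0, 1, 1]
Patterns do not match
Same pattern = No


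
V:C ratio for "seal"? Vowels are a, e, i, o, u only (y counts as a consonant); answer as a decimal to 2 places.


Word: "seal"
Vowels (a,e,i,o,u): 2
Consonants: 2
Ratio = 2/2
= 1.00


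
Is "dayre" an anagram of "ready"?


Word 1: "ready" → sorted: adery
Word 2: "dayre" → sorted: adery
Same letters? adery == adery
Anagram = Yes


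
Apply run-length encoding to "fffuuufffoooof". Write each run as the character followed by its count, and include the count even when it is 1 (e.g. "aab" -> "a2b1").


String: "fffuuufffoooof"
Scanning for consecutive runs:
  'f' x 3
  'u' x 3
  'f' x 3
  'o' x 4
  'f' x 1
RLE = "f3u3f3o4f1"


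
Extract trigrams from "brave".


Word: "brave" (length 5)
Number of trigrams = 5 - 3 + 1 = 3
  Position 0: "bra"
  Position 1: "rav"
  Position 2: "ave"
Trigrams = "bra", "rav", "ave"


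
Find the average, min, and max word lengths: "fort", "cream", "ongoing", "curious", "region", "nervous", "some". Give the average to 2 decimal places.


Lengths: "fort"=4, "cream"=5, "ongoing"=7, "curious"=7, "region"=6, "nervous"=7, "some"=4
Sum = 40, Count = 7
Average = 40/7 = 5.71
= avg=5.71, min=4, max=7


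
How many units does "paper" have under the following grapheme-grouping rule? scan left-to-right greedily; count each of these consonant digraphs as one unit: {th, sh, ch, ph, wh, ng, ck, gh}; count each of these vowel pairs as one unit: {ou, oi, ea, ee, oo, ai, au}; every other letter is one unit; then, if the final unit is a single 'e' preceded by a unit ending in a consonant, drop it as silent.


Word: "paper" (5 letters)
Left-to-right scan:
  [1] 'p' (letter)
  [2] 'a' (letter)
  [3] 'p' (letter)
  [4] 'e' (letter)
  [5] 'r' (letter)
Units from scan: 5
Sound units = 5 units


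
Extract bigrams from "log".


Word: "log" (length 3)
Number of bigrams = 3 - 2 + 1 = 2
  Position 0: "lo"
  Position 1: "og"
Bigrams = "lo", "og"


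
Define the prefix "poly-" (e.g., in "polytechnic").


Prefix: poly-
As in: polytechnic -> poly- + technic
Meaning = many


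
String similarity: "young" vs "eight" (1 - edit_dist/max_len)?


Word 1: "young" (length 5)
Word 2: "eight" (length 5)
One optimal edit sequence:
  1. substitute 'y' -> 'e'  (+1)
  2. substitute 'o' -> 'i'  (+1)
  3. substitute 'u' -> 'g'  (+1)
  4. substitute 'n' -> 'h'  (+1)
  5. substitute 'g' -> 't'  (+1)
Edit distance = 5
Max length = max(5, 5) = 5
Similarity = 1 - 5/5
= 0.0000


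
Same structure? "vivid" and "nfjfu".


Pattern of "vivid": [0, 1, 0, 1, 2]
Pattern of "nfjfu": [0, 1, 2, 1, 3]
Patterns do not match
Same pattern = No


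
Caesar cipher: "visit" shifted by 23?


Word: "visit"
Shift: 23
Each letter → (letter + shift) mod 26:
  'v' (21) + 23 = 18 → 's'
  'i' (8) + 23 = 5 → 'f'
  's' (18) + 23 = 15 → 'p'
  'i' (8) + 23 = 5 → 'f'
  't' (19) + 23 = 16 → 'q'
Result = "sfpfq"


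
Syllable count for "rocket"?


Word: "rocket"
Syllable breakdown: rock-et
Counting: 2 parts
= 2 syllables


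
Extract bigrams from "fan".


Word: "fan" (length 3)
Number of bigrams = 3 - 2 + 1 = 2
  Position 0: "fa"
  Position 1: "an"
Bigrams = "fa", "an"


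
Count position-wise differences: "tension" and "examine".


Comparing character by character (same length = 7):
  Pos 0: 't' vs 'e' !=
  Pos 1: 'e' vs 'x' !=
  Pos 2: 'n' vs 'a' !=
  Pos 3: 's' vs 'm' !=
  Pos 4: 'i' vs 'i' =
  Pos 5: 'o' vs 'n' !=
  Pos 6: 'n' vs 'e' !=
Hamming distance = 6


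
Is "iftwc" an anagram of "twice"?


Word 1: "twice" → sorted: ceitw
Word 2: "iftwc" → sorted: cfitw
Same letters? ceitw != cfitw
Anagram = No


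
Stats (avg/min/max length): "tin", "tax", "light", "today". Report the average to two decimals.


Lengths: "tin"=3, "tax"=3, "light"=5, "today"=5
Sum = 16, Count = 4
Average = 16/4 = 4.00
= avg=4.00, min=3, max=5


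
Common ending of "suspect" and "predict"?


Word 1: "suspect"
Word 2: "predict"
Comparing from end:
  Pos -1: 't' == 't'
  Pos -2: 'c' == 'c'
  Pos -3: 'e' != 'i' (stop)
LCS = "ct" (length 2)


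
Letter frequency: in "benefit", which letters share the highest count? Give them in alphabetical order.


Word: "benefit"
Letter counts:
  'b': 1
  'e': 2
  'f': 1
  'i': 1
  'n': 1
  't': 1
Maximum count = 2
Most frequent = 'e' (2 times each)


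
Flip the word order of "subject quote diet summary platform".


Original: "subject quote diet summary platform"
Words (1..n): subject | quote | diet | summary | platform
Reversed (n..1): platform | summary | diet | quote | subject
Result = "platform summary diet quote subject"


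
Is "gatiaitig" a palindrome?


Word: "gatiaitig"
Reversed: "gitiaitag"
Forward == Backward? gatiaitig != gitiaitag
Palindrome = No


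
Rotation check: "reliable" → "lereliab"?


Word: "reliable", Candidate: "lereliab"
Method: check if candidate is substring of word+word
"reliablereliable" contains "lereliab"? Yes
Is rotation = Yes


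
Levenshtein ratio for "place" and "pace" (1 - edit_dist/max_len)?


Word 1: "place" (length 5)
Word 2: "pace" (length 4)
One optimal edit sequence:
  1. keep 'p'
  2. delete 'l'  (+1)
  3. keep 'a'
  4. keep 'c'
  5. keep 'e'
Edit distance = 1
Max length = max(5, 4) = 5
Similarity = 1 - 1/5
= 0.8000


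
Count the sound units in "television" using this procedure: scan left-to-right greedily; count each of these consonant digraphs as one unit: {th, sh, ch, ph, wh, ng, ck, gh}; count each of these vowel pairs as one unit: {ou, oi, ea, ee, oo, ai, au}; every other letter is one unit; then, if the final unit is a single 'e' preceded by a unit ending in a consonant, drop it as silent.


Word: "television" (10 letters)
Left-to-right scan:
  (1) 't' (letter)
  (2) 'e' (letter)
  (3) 'l' (letter)
  (4) 'e' (letter)
  (5) 'v' (letter)
  (6) 'i' (letter)
  (7) 's' (letter)
  (8) 'i' (letter)
  (9) 'o' (letter)
  (10) 'n' (letter)
Units from scan: 10
Sound units = 10 units


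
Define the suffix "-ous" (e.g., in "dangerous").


Suffix: -ous
As in: dangerous -> danger + -ous
Meaning = having quality of


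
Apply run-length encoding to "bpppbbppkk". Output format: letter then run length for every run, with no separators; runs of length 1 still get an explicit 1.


String: "bpppbbppkk"
Scanning for consecutive runs:
  'b' x 1
  'p' x 3
  'b' x 2
  'p' x 2
  'k' x 2
RLE = "b1p3b2p2k2"


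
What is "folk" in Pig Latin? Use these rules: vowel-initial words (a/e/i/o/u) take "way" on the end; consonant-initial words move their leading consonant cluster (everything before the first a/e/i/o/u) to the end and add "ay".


Word: "folk"
Starts with consonant(s) → move to end, add 'ay'
Consonant cluster: "f"
Pig Latin = "olkfay"


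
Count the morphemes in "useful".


Word: "useful"
Morphemes: use | -ful
Each morpheme carries meaning
= 2 morphemes


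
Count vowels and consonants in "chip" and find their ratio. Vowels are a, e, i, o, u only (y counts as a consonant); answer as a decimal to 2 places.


Word: "chip"
Vowels (a,e,i,o,u): 1
Consonants: 3
Ratio = 1/3
= 0.33


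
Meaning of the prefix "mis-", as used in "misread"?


Prefix: mis-
Example: misread = mis- + read
Meaning = wrongly


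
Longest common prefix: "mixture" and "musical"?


Word 1: "mixture"
Word 2: "musical"
Comparing from start:
  Pos 0: 'm' == 'm'
  Pos 1: 'i' != 'u' (stop)
LCP = "m" (length 1)


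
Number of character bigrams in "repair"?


Word: "repair" (length 6)
Number of 2-grams = length - 2 + 1 = 6 - 2 + 1
= 5


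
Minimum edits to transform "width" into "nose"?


Word 1: "width" (length 5)
Word 2: "nose" (length 4)
One optimal edit sequence (insert/delete/substitute each cost 1):
  1. delete 'w'  (+1)
  2. substitute 'i' -> 'n'  (+1)
  3. substitute 'd' -> 'o'  (+1)
  4. substitute 't' -> 's'  (+1)
  5. substitute 'h' -> 'e'  (+1)
Total edit operations: 5
Edit distance = 5


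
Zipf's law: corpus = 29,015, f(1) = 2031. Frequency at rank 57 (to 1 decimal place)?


Zipf's law: f(r) = f(1) / r
f(1) = 2031
f(57) = 2031 / 57
= 35.6 occurrences


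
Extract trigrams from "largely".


Word: "largely" (length 7)
Number of trigrams = 7 - 3 + 1 = 5
  Position 0: "lar"
  Position 1: "arg"
  Position 2: "rge"
  Position 3: "gel"
  Position 4: "ely"
Trigrams = "lar", "arg", "rge", "gel", "ely"


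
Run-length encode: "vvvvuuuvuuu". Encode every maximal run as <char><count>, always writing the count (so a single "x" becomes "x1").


String: "vvvvuuuvuuu"
Scanning for consecutive runs:
  'v' x 4
  'u' x 3
  'v' x 1
  'u' x 3
RLE = "v4u3v1u3"


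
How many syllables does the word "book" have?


Word: "book"
Syllable breakdown: book
Counting: 1 part
= 1 syllable


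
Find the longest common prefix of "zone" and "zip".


Word 1: "zone"
Word 2: "zip"
Comparing from start:
  Pos 0: 'z' == 'z'
  Pos 1: 'o' != 'i' (stop)
LCP = "z" (length 1)


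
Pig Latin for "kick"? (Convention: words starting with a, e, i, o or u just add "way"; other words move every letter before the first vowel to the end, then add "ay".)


Word: "kick"
Starts with consonant(s) → move to end, add 'ay'
Consonant cluster: "k"
Pig Latin = "ickkay"


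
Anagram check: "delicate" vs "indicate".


Word 1: "delicate" → sorted: acdeeilt
Word 2: "indicate" → sorted: acdeiint
Same letters? acdeeilt != acdeiint
Anagram = No


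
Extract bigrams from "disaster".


Word: "disaster" (length 8)
Number of bigrams = 8 - 2 + 1 = 7
  Position 0: "di"
  Position 1: "is"
  Position 2: "sa"
  Position 3: "as"
  Position 4: "st"
  Position 5: "te"
  Position 6: "er"
Bigrams = "di", "is", "sa", "as", "st", "te", "er"


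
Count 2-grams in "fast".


Word: "fast" (length 4)
Number of 2-grams = length - 2 + 1 = 4 - 2 + 1
= 3


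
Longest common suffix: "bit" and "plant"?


Word 1: "bit"
Word 2: "plant"
Comparing from end:
  Pos -1: 't' == 't'
  Pos -2: 'i' != 'n' (stop)
LCS = "t" (length 1)


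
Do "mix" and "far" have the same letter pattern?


Pattern of "mix": [0, 1, 2]
Pattern of "far": [0, 1, 2]
Patterns match
Same pattern = Yes


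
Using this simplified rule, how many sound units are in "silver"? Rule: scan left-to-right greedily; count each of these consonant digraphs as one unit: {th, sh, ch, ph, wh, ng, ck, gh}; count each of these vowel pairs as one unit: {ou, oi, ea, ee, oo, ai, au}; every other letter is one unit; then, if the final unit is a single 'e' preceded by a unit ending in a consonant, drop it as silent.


Word: "silver" (6 letters)
Left-to-right scan:
  [1] 's' (letter)
  [2] 'i' (letter)
  [3] 'l' (letter)
  [4] 'v' (letter)
  [5] 'e' (letter)
  [6] 'r' (letter)
Units from scan: 6
Sound units = 6 units


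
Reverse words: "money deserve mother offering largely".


Original: "money deserve mother offering largely"
Words (1..n): money | deserve | mother | offering | largely
Reversed (n..1): largely | offering | mother | deserve | money
Result = "largely offering mother deserve money"


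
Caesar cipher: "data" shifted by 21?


Word: "data"
Shift: 21
Each letter → (letter + shift) mod 26:
  'd' (3) + 21 = 24 → 'y'
  'a' (0) + 21 = 21 → 'v'
  't' (19) + 21 = 14 → 'o'
  'a' (0) + 21 = 21 → 'v'
Result = "yvov"


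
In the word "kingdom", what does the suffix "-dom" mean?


Suffix: -dom
As in: kingdom -> king + -dom
Meaning = state / realm


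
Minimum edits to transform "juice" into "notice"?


Word 1: "juice" (length 5)
Word 2: "notice" (length 6)
One optimal edit sequence (insert/delete/substitute each cost 1):
  1. insert 'n'  (+1)
  2. substitute 'j' -> 'o'  (+1)
  3. substitute 'u' -> 't'  (+1)
  4. keep 'i'
  5. keep 'c'
  6. keep 'e'
Total edit operations: 3
Edit distance = 3


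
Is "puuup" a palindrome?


Word: "puuup"
Reversed: "puuup"
Forward == Backward? puuup == puuup
Palindrome = Yes


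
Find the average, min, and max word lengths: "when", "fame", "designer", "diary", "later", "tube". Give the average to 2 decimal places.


Lengths: "when"=4, "fame"=4, "designer"=8, "diary"=5, "later"=5, "tube"=4
Sum = 30, Count = 6
Average = 30/6 = 5.00
= avg=5.00, min=4, max=8


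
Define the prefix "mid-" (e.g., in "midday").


Prefix: mid-
Example: midday = mid- + day
Meaning = middle


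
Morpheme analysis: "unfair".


Word: "unfair"
Morphemes: un- / fair
Each morpheme carries meaning
= 2 morphemes


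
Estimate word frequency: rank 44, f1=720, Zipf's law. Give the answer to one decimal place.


Zipf's law: f(r) = f(1) / r
f(1) = 720
f(44) = 720 / 44
= 16.4 occurrences


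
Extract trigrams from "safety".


Word: "safety" (length 6)
Number of trigrams = 6 - 3 + 1 = 4
  Position 0: "saf"
  Position 1: "afe"
  Position 2: "fet"
  Position 3: "ety"
Trigrams = "saf", "afe", "fet", "ety"


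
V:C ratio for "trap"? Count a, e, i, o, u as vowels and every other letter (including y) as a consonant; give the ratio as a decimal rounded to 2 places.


Word: "trap"
Vowels (a,e,i,o,u): 1
Consonants: 3
Ratio = 1/3
= 0.33


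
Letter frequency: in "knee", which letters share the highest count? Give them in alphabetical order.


Word: "knee"
Letter counts:
  'e': 2
  'k': 1
  'n': 1
Maximum count = 2
Most frequent = 'e' (2 times each)


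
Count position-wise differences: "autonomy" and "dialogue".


Comparing character by character (same length = 8):
  Pos 0: 'a' vs 'd' !=
  Pos 1: 'u' vs 'i' !=
  Pos 2: 't' vs 'a' !=
  Pos 3: 'o' vs 'l' !=
  Pos 4: 'n' vs 'o' !=
  Pos 5: 'o' vs 'g' !=
  Pos 6: 'm' vs 'u' !=
  Pos 7: 'y' vs 'e' !=
Hamming distance = 8


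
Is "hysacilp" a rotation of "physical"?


Word: "physical", Candidate: "hysacilp"
Method: check if candidate is substring of word+word
"physicalphysical" contains "hysacilp"? No
Is rotation = No


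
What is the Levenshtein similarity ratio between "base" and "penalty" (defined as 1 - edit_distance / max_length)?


Word 1: "base" (length 4)
Word 2: "penalty" (length 7)
One optimal edit sequence:
  1. insert 'p'  (+1)
  2. insert 'e'  (+1)
  3. substitute 'b' -> 'n'  (+1)
  4. keep 'a'
  5. insert 'l'  (+1)
  6. substitute 's' -> 't'  (+1)
  7. substitute 'e' -> 'y'  (+1)
Edit distance = 6
Max length = max(4, 7) = 7
Similarity = 1 - 6/7
= 0.1429


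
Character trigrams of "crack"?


Word: "crack" (length 5)
Number of trigrams = 5 - 3 + 1 = 3
  Position 0: "cra"
  Position 1: "rac"
  Position 2: "ack"
Trigrams = "cra", "rac", "ack"


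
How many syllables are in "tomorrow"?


Word: "tomorrow"
Syllable breakdown: to · mor · row
Counting: 3 parts
= 3 syllables


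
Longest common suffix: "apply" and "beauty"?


Word 1: "apply"
Word 2: "beauty"
Comparing from end:
  Pos -1: 'y' == 'y'
  Pos -2: 'l' != 't' (stop)
LCS = "y" (length 1)


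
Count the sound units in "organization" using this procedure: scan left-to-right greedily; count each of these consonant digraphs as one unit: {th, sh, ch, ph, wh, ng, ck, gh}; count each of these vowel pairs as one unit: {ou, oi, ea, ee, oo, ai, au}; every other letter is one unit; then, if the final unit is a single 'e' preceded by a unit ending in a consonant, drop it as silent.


Word: "organization" (12 letters)
Left-to-right scan:
  1. 'o' (letter)
  2. 'r' (letter)
  3. 'g' (letter)
  4. 'a' (letter)
  5. 'n' (letter)
  6. 'i' (letter)
  7. 'z' (letter)
  8. 'a' (letter)
  9. 't' (letter)
  10. 'i' (letter)
  11. 'o' (letter)
  12. 'n' (letter)
Units from scan: 12
Sound units = 12 units


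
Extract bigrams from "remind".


Word: "remind" (length 6)
Number of bigrams = 6 - 2 + 1 = 5
  Position 0: "re"
  Position 1: "em"
  Position 2: "mi"
  Position 3: "in"
  Position 4: "nd"
Bigrams = "re", "em", "mi", "in", "nd"


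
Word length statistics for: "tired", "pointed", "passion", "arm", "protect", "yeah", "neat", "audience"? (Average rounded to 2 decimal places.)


Lengths: "tired"=5, "pointed"=7, "passion"=7, "arm"=3, "protect"=7, "yeah"=4, "neat"=4, "audience"=8
Sum = 45, Count = 8
Average = 45/8 = 5.63
= avg=5.63, min=3, max=8


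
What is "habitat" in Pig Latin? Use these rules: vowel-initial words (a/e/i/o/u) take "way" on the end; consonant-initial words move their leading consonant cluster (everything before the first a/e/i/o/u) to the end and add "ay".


Word: "habitat"
Starts with consonant(s) → move to end, add 'ay'
Consonant cluster: "h"
Pig Latin = "abitathay"


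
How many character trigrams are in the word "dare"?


Word: "dare" (length 4)
Number of 3-grams = length - 3 + 1 = 4 - 3 + 1
= 2


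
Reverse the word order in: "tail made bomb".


Original: "tail made bomb"
Words (1..n): tail | made | bomb
Reversed (n..1): bomb | made | tail
Result = "bomb made tail"


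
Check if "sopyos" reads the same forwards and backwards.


Word: "sopyos"
Reversed: "soypos"
Forward == Backward? sopyos != soypos
Palindrome = No


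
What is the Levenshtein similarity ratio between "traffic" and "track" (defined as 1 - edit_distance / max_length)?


Word 1: "traffic" (length 7)
Word 2: "track" (length 5)
One optimal edit sequence:
  1. keep 't'
  2. keep 'r'
  3. keep 'a'
  4. delete 'f'  (+1)
  5. delete 'f'  (+1)
  6. substitute 'i' -> 'c'  (+1)
  7. substitute 'c' -> 'k'  (+1)
Edit distance = 4
Max length = max(7, 5) = 7
Similarity = 1 - 4/7
= 0.4286


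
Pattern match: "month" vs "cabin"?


Pattern of "month": [0, 1, 2, 3, 4]
Pattern of "cabin": [0, 1, 2, 3, 4]
Patterns match
Same pattern = Yes


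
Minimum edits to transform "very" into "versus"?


Word 1: "very" (length 4)
Word 2: "versus" (length 6)
One optimal edit sequence (insert/delete/substitute each cost 1):
  1. keep 'v'
  2. keep 'e'
  3. keep 'r'
  4. insert 's'  (+1)
  5. insert 'u'  (+1)
  6. substitute 'y' -> 's'  (+1)
Total edit operations: 3
Edit distance = 3


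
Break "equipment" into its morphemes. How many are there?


Word: "equipment"
Morphemes: equip + -ment
Each morpheme carries meaning
= 2 morphemes


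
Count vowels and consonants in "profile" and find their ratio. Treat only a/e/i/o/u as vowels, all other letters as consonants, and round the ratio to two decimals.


Word: "profile"
Vowels (a,e,i,o,u): 3
Consonants: 4
Ratio = 3/4
= 0.75


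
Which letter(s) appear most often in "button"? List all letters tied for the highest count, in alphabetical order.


Word: "button"
Letter counts:
  'b': 1
  'n': 1
  'o': 1
  't': 2
  'u': 1
Maximum count = 2
Most frequent = 't' (2 times each)
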